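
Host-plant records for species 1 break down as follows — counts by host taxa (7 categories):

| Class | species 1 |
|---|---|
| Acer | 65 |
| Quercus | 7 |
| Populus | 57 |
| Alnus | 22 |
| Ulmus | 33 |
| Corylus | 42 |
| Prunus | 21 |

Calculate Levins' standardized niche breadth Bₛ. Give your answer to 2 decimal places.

0.73

Proportions for species 1 (n=247): 65/247=0.2632, 7/247=0.0283, 57/247=0.2308, 22/247=0.0891, 33/247=0.1336, 42/247=0.1700, 21/247=0.0850
Σpᵢ² = 0.2632² + 0.0283² + 0.2308² + 0.0891² + 0.1336² + 0.1700² + 0.0850² = 0.069274 + 0.000801 + 0.053269 + 0.007939 + 0.017849 + 0.028900 + 0.007225 = 0.185257
B = 1 / 0.185257 = 5.3979
Bₛ = (B − 1)/(n − 1) = (5.3979 − 1)/(7 − 1) = 4.3979/6 = 0.7330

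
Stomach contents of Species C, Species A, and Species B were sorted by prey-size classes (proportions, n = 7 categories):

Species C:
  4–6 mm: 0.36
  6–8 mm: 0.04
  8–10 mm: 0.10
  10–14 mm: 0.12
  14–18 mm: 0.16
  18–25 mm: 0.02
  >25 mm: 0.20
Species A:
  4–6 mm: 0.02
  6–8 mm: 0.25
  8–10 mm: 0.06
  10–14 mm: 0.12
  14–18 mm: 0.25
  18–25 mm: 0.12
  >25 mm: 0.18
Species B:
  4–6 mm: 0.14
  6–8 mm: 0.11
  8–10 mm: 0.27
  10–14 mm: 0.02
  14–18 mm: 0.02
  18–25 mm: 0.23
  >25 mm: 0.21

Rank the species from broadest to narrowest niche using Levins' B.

Species A > Species B > Species C

Σp_Cᵢ² = 0.36² + 0.04² + 0.10² + 0.12² + 0.16² + 0.02² + 0.20² = 0.1296 + 0.0016 + 0.0100 + 0.0144 + 0.0256 + 0.0004 + 0.0400 = 0.2216
B_C = 1 / 0.2216 = 4.5126
Σp_Aᵢ² = 0.02² + 0.25² + 0.06² + 0.12² + 0.25² + 0.12² + 0.18² = 0.0004 + 0.0625 + 0.0036 + 0.0144 + 0.0625 + 0.0144 + 0.0324 = 0.1902
B_A = 1 / 0.1902 = 5.2576
Σp_Bᵢ² = 0.14² + 0.11² + 0.27² + 0.02² + 0.02² + 0.23² + 0.21² = 0.0196 + 0.0121 + 0.0729 + 0.0004 + 0.0004 + 0.0529 + 0.0441 = 0.2024
B_B = 1 / 0.2024 = 4.9407
Ranking by B (broadest → narrowest): Species A (5.26) > Species B (4.94) > Species C (4.51)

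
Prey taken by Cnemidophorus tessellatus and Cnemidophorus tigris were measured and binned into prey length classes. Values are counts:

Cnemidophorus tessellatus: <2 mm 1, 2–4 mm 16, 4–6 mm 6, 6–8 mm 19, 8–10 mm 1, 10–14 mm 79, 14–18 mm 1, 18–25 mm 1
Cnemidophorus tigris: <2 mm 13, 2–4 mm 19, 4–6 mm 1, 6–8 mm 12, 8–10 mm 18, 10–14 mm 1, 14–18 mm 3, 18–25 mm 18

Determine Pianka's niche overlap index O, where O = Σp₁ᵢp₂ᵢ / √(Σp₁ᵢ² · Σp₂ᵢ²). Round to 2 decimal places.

0.22

Proportions for Cnemidophorus tessellatus (n=124): 1/124=0.0081, 16/124=0.1290, 6/124=0.0484, 19/124=0.1532, 1/124=0.0081, 79/124=0.6371, 1/124=0.0081, 1/124=0.0081
Proportions for Cnemidophorus tigris (n=85): 13/85=0.1529, 19/85=0.2235, 1/85=0.0118, 12/85=0.1412, 18/85=0.2118, 1/85=0.0118, 3/85=0.0353, 18/85=0.2118
Σ p₁ᵢp₂ᵢ = 0.001238 + 0.028832 + 0.000571 + 0.021632 + 0.001716 + 0.007518 + 0.000286 + 0.001716 = 0.063509
Σp_1ᵢ² = 0.0081² + 0.1290² + 0.0484² + 0.1532² + 0.0081² + 0.6371² + 0.0081² + 0.0081² = 0.000066 + 0.016641 + 0.002343 + 0.023470 + 0.000066 + 0.405896 + 0.000066 + 0.000066 = 0.448614
Σp_2ᵢ² = 0.1529² + 0.2235² + 0.0118² + 0.1412² + 0.2118² + 0.0118² + 0.0353² + 0.2118² = 0.023378 + 0.049952 + 0.000139 + 0.019937 + 0.044859 + 0.000139 + 0.001246 + 0.044859 = 0.184509
O = 0.063509 / √(0.448614 × 0.184509) = 0.063509 / 0.2877035 = 0.2207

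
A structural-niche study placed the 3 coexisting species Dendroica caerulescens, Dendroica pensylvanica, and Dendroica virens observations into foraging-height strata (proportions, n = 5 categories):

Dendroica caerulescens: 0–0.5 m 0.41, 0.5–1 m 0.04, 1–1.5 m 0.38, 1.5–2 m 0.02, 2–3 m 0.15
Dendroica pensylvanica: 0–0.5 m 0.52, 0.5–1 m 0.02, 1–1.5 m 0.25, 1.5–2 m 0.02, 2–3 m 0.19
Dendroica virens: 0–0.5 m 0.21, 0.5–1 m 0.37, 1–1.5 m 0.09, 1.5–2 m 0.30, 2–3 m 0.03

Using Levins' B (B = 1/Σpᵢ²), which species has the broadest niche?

Dendroica virens

Σp_caerᵢ² = 0.41² + 0.04² + 0.38² + 0.02² + 0.15² = 0.1681 + 0.0016 + 0.1444 + 0.0004 + 0.0225 = 0.3370
B_caer = 1 / 0.3370 = 2.9674
Σp_pensᵢ² = 0.52² + 0.02² + 0.25² + 0.02² + 0.19² = 0.2704 + 0.0004 + 0.0625 + 0.0004 + 0.0361 = 0.3698
B_pens = 1 / 0.3698 = 2.7042
Σp_vireᵢ² = 0.21² + 0.37² + 0.09² + 0.30² + 0.03² = 0.0441 + 0.1369 + 0.0081 + 0.0900 + 0.0009 = 0.2800
B_vire = 1 / 0.2800 = 3.5714
Highest B → broadest niche (most generalist): Dendroica virens (B = 3.57).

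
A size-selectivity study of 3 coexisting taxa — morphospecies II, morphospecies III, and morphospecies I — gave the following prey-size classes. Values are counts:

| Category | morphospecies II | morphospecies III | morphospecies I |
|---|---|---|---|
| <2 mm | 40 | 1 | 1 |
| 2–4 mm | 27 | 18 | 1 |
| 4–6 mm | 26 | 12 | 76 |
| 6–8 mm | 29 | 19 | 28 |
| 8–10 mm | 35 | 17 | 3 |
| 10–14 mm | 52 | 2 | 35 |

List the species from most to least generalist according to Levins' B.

morphospecies II > morphospecies III > morphospecies I

Proportions for morphospecies II (n=209): 40/209=0.1914, 27/209=0.1292, 26/209=0.1244, 29/209=0.1388, 35/209=0.1675, 52/209=0.2488
Proportions for morphospecies III (n=69): 1/69=0.0145, 18/69=0.2609, 12/69=0.1739, 19/69=0.2754, 17/69=0.2464, 2/69=0.0290
Proportions for morphospecies I (n=144): 1/144=0.0069, 1/144=0.0069, 76/144=0.5278, 28/144=0.1944, 3/144=0.0208, 35/144=0.2431
Σp_IIᵢ² = 0.1914² + 0.1292² + 0.1244² + 0.1388² + 0.1675² + 0.2488² = 0.036634 + 0.016693 + 0.015475 + 0.019265 + 0.028056 + 0.061901 = 0.178024
B_II = 1 / 0.178024 = 5.6172
Σp_IIIᵢ² = 0.0145² + 0.2609² + 0.1739² + 0.2754² + 0.2464² + 0.0290² = 0.000210 + 0.068069 + 0.030241 + 0.075845 + 0.060713 + 0.000841 = 0.235919
B_III = 1 / 0.235919 = 4.2387
Σp_Iᵢ² = 0.0069² + 0.0069² + 0.5278² + 0.1944² + 0.0208² + 0.2431² = 0.000048 + 0.000048 + 0.278573 + 0.037791 + 0.000433 + 0.059098 = 0.375991
B_I = 1 / 0.375991 = 2.6596
Ranking by B (broadest → narrowest): morphospecies II (5.62) > morphospecies III (4.24) > morphospecies I (2.66)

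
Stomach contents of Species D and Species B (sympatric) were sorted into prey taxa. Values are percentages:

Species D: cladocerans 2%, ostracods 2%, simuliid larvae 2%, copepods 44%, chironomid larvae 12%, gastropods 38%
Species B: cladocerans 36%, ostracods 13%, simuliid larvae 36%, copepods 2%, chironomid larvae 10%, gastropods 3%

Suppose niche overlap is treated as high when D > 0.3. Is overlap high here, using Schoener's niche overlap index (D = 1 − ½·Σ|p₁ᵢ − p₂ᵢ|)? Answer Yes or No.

Convert percentages to proportions (divide by 100).
Σ|p₁ᵢ − p₂ᵢ| = 0.34 + 0.11 + 0.34 + 0.42 + 0.02 + 0.35 = 1.58
D = 1 − ½ × 1.58 = 1 − 0.790 = 0.2100
D = 0.2100 < 0.3 → No.

No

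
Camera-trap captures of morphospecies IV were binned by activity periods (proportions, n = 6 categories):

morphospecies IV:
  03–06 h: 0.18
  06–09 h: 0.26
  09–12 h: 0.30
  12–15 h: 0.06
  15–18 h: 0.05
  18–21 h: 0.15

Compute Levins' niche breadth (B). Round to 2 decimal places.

4.57

Σpᵢ² = 0.18² + 0.26² + 0.30² + 0.06² + 0.05² + 0.15² = 0.0324 + 0.0676 + 0.0900 + 0.0036 + 0.0025 + 0.0225 = 0.2186
B = 1 / 0.2186 = 4.5746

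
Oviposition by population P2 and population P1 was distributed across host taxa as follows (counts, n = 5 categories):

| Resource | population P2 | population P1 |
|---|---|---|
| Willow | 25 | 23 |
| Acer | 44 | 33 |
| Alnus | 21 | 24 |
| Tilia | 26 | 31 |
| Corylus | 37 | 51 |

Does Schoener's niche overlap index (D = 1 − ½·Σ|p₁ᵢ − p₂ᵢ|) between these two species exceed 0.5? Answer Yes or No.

Proportions for population P2 (n=153): 25/153=0.1634, 44/153=0.2876, 21/153=0.1373, 26/153=0.1699, 37/153=0.2418
Proportions for population P1 (n=162): 23/162=0.1420, 33/162=0.2037, 24/162=0.1481, 31/162=0.1914, 51/162=0.3148
Σ|p₁ᵢ − p₂ᵢ| = 0.0214 + 0.0839 + 0.0108 + 0.0215 + 0.0730 = 0.2106
D = 1 − ½ × 0.2106 = 1 − 0.10530 = 0.89470
D = 0.89470 > 0.5 → Yes.

Yes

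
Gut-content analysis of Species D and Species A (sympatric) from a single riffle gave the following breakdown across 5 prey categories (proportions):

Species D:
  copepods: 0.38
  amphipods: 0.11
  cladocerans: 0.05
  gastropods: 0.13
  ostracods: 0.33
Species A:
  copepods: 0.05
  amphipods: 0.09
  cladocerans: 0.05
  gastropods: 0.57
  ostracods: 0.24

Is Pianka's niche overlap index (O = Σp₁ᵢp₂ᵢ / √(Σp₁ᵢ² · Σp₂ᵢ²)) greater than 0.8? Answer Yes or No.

No

Σ p₁ᵢp₂ᵢ = 0.0190 + 0.0099 + 0.0025 + 0.0741 + 0.0792 = 0.1847
Σp_1ᵢ² = 0.38² + 0.11² + 0.05² + 0.13² + 0.33² = 0.1444 + 0.0121 + 0.0025 + 0.0169 + 0.1089 = 0.2848
Σp_2ᵢ² = 0.05² + 0.09² + 0.05² + 0.57² + 0.24² = 0.0025 + 0.0081 + 0.0025 + 0.3249 + 0.0576 = 0.3956
O = 0.1847 / √(0.2848 × 0.3956) = 0.1847 / 0.33566 = 0.5503
O = 0.5503 < 0.8 → No.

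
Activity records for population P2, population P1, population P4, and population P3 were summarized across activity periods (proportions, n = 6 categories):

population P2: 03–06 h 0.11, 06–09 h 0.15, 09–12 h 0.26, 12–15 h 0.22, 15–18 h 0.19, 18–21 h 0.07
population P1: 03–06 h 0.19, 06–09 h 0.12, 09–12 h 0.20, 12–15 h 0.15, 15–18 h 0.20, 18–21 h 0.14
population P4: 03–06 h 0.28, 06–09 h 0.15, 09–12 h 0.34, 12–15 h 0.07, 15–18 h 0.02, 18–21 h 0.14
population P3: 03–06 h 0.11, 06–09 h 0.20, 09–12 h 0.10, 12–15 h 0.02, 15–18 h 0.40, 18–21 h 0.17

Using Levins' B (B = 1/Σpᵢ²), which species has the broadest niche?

Σp_P2ᵢ² = 0.11² + 0.15² + 0.26² + 0.22² + 0.19² + 0.07² = 0.0121 + 0.0225 + 0.0676 + 0.0484 + 0.0361 + 0.0049 = 0.1916
B_P2 = 1 / 0.1916 = 5.2192
Σp_P1ᵢ² = 0.19² + 0.12² + 0.20² + 0.15² + 0.20² + 0.14² = 0.0361 + 0.0144 + 0.0400 + 0.0225 + 0.0400 + 0.0196 = 0.1726
B_P1 = 1 / 0.1726 = 5.7937
Σp_P4ᵢ² = 0.28² + 0.15² + 0.34² + 0.07² + 0.02² + 0.14² = 0.0784 + 0.0225 + 0.1156 + 0.0049 + 0.0004 + 0.0196 = 0.2414
B_P4 = 1 / 0.2414 = 4.1425
Σp_P3ᵢ² = 0.11² + 0.20² + 0.10² + 0.02² + 0.40² + 0.17² = 0.0121 + 0.0400 + 0.0100 + 0.0004 + 0.1600 + 0.0289 = 0.2514
B_P3 = 1 / 0.2514 = 3.9777
Highest B → broadest niche (most generalist): population P1 (B = 5.79).

population P1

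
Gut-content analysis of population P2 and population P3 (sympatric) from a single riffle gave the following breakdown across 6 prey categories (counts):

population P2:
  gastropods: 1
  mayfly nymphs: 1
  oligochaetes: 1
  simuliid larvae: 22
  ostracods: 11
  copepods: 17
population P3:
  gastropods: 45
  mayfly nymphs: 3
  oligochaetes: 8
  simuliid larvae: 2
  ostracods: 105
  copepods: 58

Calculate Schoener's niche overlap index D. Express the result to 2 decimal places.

Proportions for population P2 (n=53): 1/53=0.0189, 1/53=0.0189, 1/53=0.0189, 22/53=0.4151, 11/53=0.2075, 17/53=0.3208
Proportions for population P3 (n=221): 45/221=0.2036, 3/221=0.0136, 8/221=0.0362, 2/221=0.0090, 105/221=0.4751, 58/221=0.2624
Σ|p₁ᵢ − p₂ᵢ| = 0.1847 + 0.0053 + 0.0173 + 0.4061 + 0.2676 + 0.0584 = 0.9394
D = 1 − ½ × 0.9394 = 1 − 0.46970 = 0.53030

0.53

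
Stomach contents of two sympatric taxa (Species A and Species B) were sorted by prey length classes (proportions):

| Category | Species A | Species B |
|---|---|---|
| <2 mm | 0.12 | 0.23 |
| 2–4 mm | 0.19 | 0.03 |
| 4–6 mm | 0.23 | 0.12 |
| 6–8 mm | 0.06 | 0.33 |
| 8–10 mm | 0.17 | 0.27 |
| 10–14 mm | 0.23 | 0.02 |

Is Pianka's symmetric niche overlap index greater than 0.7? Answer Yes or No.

Σ p₁ᵢp₂ᵢ = 0.0276 + 0.0057 + 0.0276 + 0.0198 + 0.0459 + 0.0046 = 0.1312
Σp_1ᵢ² = 0.12² + 0.19² + 0.23² + 0.06² + 0.17² + 0.23² = 0.0144 + 0.0361 + 0.0529 + 0.0036 + 0.0289 + 0.0529 = 0.1888
Σp_2ᵢ² = 0.23² + 0.03² + 0.12² + 0.33² + 0.27² + 0.02² = 0.0529 + 0.0009 + 0.0144 + 0.1089 + 0.0729 + 0.0004 = 0.2504
O = 0.1312 / √(0.1888 × 0.2504) = 0.1312 / 0.21743 = 0.6034
O = 0.6034 < 0.7 → No.

No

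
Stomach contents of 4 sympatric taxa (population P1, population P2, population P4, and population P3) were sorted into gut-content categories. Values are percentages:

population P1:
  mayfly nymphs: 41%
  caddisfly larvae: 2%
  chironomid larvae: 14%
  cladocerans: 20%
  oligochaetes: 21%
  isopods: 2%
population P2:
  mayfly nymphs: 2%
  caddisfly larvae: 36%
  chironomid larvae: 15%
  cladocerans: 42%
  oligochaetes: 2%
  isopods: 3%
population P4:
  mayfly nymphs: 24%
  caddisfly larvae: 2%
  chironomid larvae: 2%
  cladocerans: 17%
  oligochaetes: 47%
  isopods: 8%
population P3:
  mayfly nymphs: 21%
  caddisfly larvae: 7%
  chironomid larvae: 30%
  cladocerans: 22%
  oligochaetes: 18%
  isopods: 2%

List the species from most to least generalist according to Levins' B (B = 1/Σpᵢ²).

Convert percentages to proportions (divide by 100).
Σp_P1ᵢ² = 0.41² + 0.02² + 0.14² + 0.20² + 0.21² + 0.02² = 0.1681 + 0.0004 + 0.0196 + 0.0400 + 0.0441 + 0.0004 = 0.2726
B_P1 = 1 / 0.2726 = 3.6684
Σp_P2ᵢ² = 0.02² + 0.36² + 0.15² + 0.42² + 0.02² + 0.03² = 0.0004 + 0.1296 + 0.0225 + 0.1764 + 0.0004 + 0.0009 = 0.3302
B_P2 = 1 / 0.3302 = 3.0285
Σp_P4ᵢ² = 0.24² + 0.02² + 0.02² + 0.17² + 0.47² + 0.08² = 0.0576 + 0.0004 + 0.0004 + 0.0289 + 0.2209 + 0.0064 = 0.3146
B_P4 = 1 / 0.3146 = 3.1786
Σp_P3ᵢ² = 0.21² + 0.07² + 0.30² + 0.22² + 0.18² + 0.02² = 0.0441 + 0.0049 + 0.0900 + 0.0484 + 0.0324 + 0.0004 = 0.2202
B_P3 = 1 / 0.2202 = 4.5413
Ranking by B (broadest → narrowest): population P3 (4.54) > population P1 (3.67) > population P4 (3.18) > population P2 (3.03)

population P3 > population P1 > population P4 > population P2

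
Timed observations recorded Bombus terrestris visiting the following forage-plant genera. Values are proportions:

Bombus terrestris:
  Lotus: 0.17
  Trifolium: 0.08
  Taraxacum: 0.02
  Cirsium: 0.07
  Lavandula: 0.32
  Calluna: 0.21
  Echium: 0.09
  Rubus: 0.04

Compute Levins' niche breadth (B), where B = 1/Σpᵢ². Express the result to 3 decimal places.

5.081

Σpᵢ² = 0.17² + 0.08² + 0.02² + 0.07² + 0.32² + 0.21² + 0.09² + 0.04² = 0.0289 + 0.0064 + 0.0004 + 0.0049 + 0.1024 + 0.0441 + 0.0081 + 0.0016 = 0.1968
B = 1 / 0.1968 = 5.08130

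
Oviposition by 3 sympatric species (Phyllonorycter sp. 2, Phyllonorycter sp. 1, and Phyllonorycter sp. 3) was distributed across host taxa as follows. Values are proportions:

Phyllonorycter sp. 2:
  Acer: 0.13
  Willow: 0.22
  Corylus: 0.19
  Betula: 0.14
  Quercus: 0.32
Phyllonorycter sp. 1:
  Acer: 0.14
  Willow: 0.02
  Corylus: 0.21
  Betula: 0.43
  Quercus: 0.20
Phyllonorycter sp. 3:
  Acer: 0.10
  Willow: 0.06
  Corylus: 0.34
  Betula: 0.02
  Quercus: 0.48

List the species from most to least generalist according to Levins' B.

Σp_2ᵢ² = 0.13² + 0.22² + 0.19² + 0.14² + 0.32² = 0.0169 + 0.0484 + 0.0361 + 0.0196 + 0.1024 = 0.2234
B_2 = 1 / 0.2234 = 4.4763
Σp_1ᵢ² = 0.14² + 0.02² + 0.21² + 0.43² + 0.20² = 0.0196 + 0.0004 + 0.0441 + 0.1849 + 0.0400 = 0.2890
B_1 = 1 / 0.2890 = 3.4602
Σp_3ᵢ² = 0.10² + 0.06² + 0.34² + 0.02² + 0.48² = 0.0100 + 0.0036 + 0.1156 + 0.0004 + 0.2304 = 0.3600
B_3 = 1 / 0.3600 = 2.7778
Ranking by B (broadest → narrowest): Phyllonorycter sp. 2 (4.48) > Phyllonorycter sp. 1 (3.46) > Phyllonorycter sp. 3 (2.78)

Phyllonorycter sp. 2 > Phyllonorycter sp. 1 > Phyllonorycter sp. 3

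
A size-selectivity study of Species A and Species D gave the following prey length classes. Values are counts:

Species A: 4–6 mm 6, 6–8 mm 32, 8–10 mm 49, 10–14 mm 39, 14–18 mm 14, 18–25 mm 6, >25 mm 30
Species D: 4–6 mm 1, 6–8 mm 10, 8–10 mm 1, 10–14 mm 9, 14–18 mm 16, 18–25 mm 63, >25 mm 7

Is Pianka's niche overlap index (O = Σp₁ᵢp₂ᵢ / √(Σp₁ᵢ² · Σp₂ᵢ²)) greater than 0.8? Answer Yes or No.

No

Proportions for Species A (n=176): 6/176=0.0341, 32/176=0.1818, 49/176=0.2784, 39/176=0.2216, 14/176=0.0795, 6/176=0.0341, 30/176=0.1705
Proportions for Species D (n=107): 1/107=0.0093, 10/107=0.0935, 1/107=0.0093, 9/107=0.0841, 16/107=0.1495, 63/107=0.5888, 7/107=0.0654
Σ p₁ᵢp₂ᵢ = 0.000317 + 0.016998 + 0.002589 + 0.018637 + 0.011885 + 0.020078 + 0.011151 = 0.081655
Σp_1ᵢ² = 0.0341² + 0.1818² + 0.2784² + 0.2216² + 0.0795² + 0.0341² + 0.1705² = 0.001163 + 0.033051 + 0.077507 + 0.049107 + 0.006320 + 0.001163 + 0.029070 = 0.197381
Σp_2ᵢ² = 0.0093² + 0.0935² + 0.0093² + 0.0841² + 0.1495² + 0.5888² + 0.0654² = 0.000086 + 0.008742 + 0.000086 + 0.007073 + 0.022350 + 0.346685 + 0.004277 = 0.389299
O = 0.081655 / √(0.197381 × 0.389299) = 0.081655 / 0.2772007 = 0.2946
O = 0.2946 < 0.8 → No.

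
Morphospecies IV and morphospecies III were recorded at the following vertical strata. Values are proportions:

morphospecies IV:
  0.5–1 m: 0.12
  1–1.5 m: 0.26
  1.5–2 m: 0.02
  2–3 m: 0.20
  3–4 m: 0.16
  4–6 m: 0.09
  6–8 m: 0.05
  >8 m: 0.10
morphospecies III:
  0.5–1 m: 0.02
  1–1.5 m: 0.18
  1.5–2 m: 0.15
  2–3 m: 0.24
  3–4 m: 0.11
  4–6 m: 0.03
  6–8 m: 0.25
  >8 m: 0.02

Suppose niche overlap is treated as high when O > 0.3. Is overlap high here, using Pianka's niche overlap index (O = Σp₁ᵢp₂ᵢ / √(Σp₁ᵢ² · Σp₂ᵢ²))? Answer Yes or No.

Σ p₁ᵢp₂ᵢ = 0.0024 + 0.0468 + 0.0030 + 0.0480 + 0.0176 + 0.0027 + 0.0125 + 0.0020 = 0.1350
Σp_1ᵢ² = 0.12² + 0.26² + 0.02² + 0.20² + 0.16² + 0.09² + 0.05² + 0.10² = 0.0144 + 0.0676 + 0.0004 + 0.0400 + 0.0256 + 0.0081 + 0.0025 + 0.0100 = 0.1686
Σp_2ᵢ² = 0.02² + 0.18² + 0.15² + 0.24² + 0.11² + 0.03² + 0.25² + 0.02² = 0.0004 + 0.0324 + 0.0225 + 0.0576 + 0.0121 + 0.0009 + 0.0625 + 0.0004 = 0.1888
O = 0.1350 / √(0.1686 × 0.1888) = 0.1350 / 0.17841 = 0.7567
O = 0.7567 > 0.3 → Yes.

Yes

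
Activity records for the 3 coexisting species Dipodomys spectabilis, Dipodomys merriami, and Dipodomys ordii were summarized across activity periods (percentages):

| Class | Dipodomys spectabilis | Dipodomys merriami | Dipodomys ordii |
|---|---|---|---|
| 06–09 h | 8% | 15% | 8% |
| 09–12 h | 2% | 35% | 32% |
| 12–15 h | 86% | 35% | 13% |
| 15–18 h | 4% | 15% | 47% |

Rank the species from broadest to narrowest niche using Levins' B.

Convert percentages to proportions (divide by 100).
Σp_specᵢ² = 0.08² + 0.02² + 0.86² + 0.04² = 0.0064 + 0.0004 + 0.7396 + 0.0016 = 0.7480
B_spec = 1 / 0.7480 = 1.3369
Σp_merrᵢ² = 0.15² + 0.35² + 0.35² + 0.15² = 0.0225 + 0.1225 + 0.1225 + 0.0225 = 0.2900
B_merr = 1 / 0.2900 = 3.4483
Σp_ordiᵢ² = 0.08² + 0.32² + 0.13² + 0.47² = 0.0064 + 0.1024 + 0.0169 + 0.2209 = 0.3466
B_ordi = 1 / 0.3466 = 2.8852
Ranking by B (broadest → narrowest): Dipodomys merriami (3.45) > Dipodomys ordii (2.89) > Dipodomys spectabilis (1.34)

Dipodomys merriami > Dipodomys ordii > Dipodomys spectabilis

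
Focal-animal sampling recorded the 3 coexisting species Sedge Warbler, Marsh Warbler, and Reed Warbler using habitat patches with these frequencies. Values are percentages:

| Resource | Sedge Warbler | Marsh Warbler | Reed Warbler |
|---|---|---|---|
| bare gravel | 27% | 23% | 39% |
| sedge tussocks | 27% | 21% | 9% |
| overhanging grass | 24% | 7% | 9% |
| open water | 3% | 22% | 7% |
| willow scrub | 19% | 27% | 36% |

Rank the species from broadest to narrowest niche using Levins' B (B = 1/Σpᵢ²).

Marsh Warbler > Sedge Warbler > Reed Warbler

Convert percentages to proportions (divide by 100).
Σp_Sedgᵢ² = 0.27² + 0.27² + 0.24² + 0.03² + 0.19² = 0.0729 + 0.0729 + 0.0576 + 0.0009 + 0.0361 = 0.2404
B_Sedg = 1 / 0.2404 = 4.1597
Σp_Marsᵢ² = 0.23² + 0.21² + 0.07² + 0.22² + 0.27² = 0.0529 + 0.0441 + 0.0049 + 0.0484 + 0.0729 = 0.2232
B_Mars = 1 / 0.2232 = 4.4803
Σp_Reedᵢ² = 0.39² + 0.09² + 0.09² + 0.07² + 0.36² = 0.1521 + 0.0081 + 0.0081 + 0.0049 + 0.1296 = 0.3028
B_Reed = 1 / 0.3028 = 3.3025
Ranking by B (broadest → narrowest): Marsh Warbler (4.48) > Sedge Warbler (4.16) > Reed Warbler (3.30)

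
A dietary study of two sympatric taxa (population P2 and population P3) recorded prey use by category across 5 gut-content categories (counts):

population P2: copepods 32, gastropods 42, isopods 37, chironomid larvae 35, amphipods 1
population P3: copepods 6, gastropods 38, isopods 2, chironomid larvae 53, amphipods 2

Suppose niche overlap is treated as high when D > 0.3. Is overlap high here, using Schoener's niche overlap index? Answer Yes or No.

Proportions for population P2 (n=147): 32/147=0.2177, 42/147=0.2857, 37/147=0.2517, 35/147=0.2381, 1/147=0.0068
Proportions for population P3 (n=101): 6/101=0.0594, 38/101=0.3762, 2/101=0.0198, 53/101=0.5248, 2/101=0.0198
Σ|p₁ᵢ − p₂ᵢ| = 0.1583 + 0.0905 + 0.2319 + 0.2867 + 0.0130 = 0.7804
D = 1 − ½ × 0.7804 = 1 − 0.39020 = 0.60980
D = 0.60980 > 0.3 → Yes.

Yes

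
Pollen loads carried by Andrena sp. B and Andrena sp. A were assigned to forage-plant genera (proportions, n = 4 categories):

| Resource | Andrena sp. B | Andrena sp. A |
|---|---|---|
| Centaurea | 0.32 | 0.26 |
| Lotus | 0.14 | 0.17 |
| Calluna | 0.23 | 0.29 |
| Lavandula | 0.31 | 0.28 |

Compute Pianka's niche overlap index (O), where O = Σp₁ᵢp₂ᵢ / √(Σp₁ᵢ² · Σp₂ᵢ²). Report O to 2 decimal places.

0.98

Σ p₁ᵢp₂ᵢ = 0.0832 + 0.0238 + 0.0667 + 0.0868 = 0.2605
Σp_1ᵢ² = 0.32² + 0.14² + 0.23² + 0.31² = 0.1024 + 0.0196 + 0.0529 + 0.0961 = 0.2710
Σp_2ᵢ² = 0.26² + 0.17² + 0.29² + 0.28² = 0.0676 + 0.0289 + 0.0841 + 0.0784 = 0.2590
O = 0.2605 / √(0.2710 × 0.2590) = 0.2605 / 0.26493 = 0.9833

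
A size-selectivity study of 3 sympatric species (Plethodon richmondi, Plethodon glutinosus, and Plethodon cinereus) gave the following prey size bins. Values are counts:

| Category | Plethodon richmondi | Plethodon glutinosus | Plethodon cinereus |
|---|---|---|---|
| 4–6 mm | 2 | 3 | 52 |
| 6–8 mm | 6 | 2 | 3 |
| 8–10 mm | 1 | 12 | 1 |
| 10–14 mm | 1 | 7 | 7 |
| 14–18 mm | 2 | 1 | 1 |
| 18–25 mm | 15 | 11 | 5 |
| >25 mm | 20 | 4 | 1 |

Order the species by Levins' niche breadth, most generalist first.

Proportions for Plethodon richmondi (n=47): 2/47=0.0426, 6/47=0.1277, 1/47=0.0213, 1/47=0.0213, 2/47=0.0426, 15/47=0.3191, 20/47=0.4255
Proportions for Plethodon glutinosus (n=40): 3/40=0.0750, 2/40=0.0500, 12/40=0.3000, 7/40=0.1750, 1/40=0.0250, 11/40=0.2750, 4/40=0.1000
Proportions for Plethodon cinereus (n=70): 52/70=0.7429, 3/70=0.0429, 1/70=0.0143, 7/70=0.1000, 1/70=0.0143, 5/70=0.0714, 1/70=0.0143
Σp_richᵢ² = 0.0426² + 0.1277² + 0.0213² + 0.0213² + 0.0426² + 0.3191² + 0.4255² = 0.001815 + 0.016307 + 0.000454 + 0.000454 + 0.001815 + 0.101825 + 0.181050 = 0.303720
B_rich = 1 / 0.303720 = 3.2925
Σp_glutᵢ² = 0.0750² + 0.0500² + 0.3000² + 0.1750² + 0.0250² + 0.2750² + 0.1000² = 0.005625 + 0.002500 + 0.090000 + 0.030625 + 0.000625 + 0.075625 + 0.010000 = 0.215000
B_glut = 1 / 0.215000 = 4.6512
Σp_cineᵢ² = 0.7429² + 0.0429² + 0.0143² + 0.1000² + 0.0143² + 0.0714² + 0.0143² = 0.551900 + 0.001840 + 0.000204 + 0.010000 + 0.000204 + 0.005098 + 0.000204 = 0.569450
B_cine = 1 / 0.569450 = 1.7561
Ranking by B (broadest → narrowest): Plethodon glutinosus (4.65) > Plethodon richmondi (3.29) > Plethodon cinereus (1.76)

Plethodon glutinosus > Plethodon richmondi > Plethodon cinereus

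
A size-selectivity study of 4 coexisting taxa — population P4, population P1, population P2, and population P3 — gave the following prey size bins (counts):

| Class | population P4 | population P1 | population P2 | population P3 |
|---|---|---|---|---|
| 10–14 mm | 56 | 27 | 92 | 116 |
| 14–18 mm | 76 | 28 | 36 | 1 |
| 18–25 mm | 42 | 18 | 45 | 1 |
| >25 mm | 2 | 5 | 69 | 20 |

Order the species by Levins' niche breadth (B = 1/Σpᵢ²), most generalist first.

Proportions for population P4 (n=176): 56/176=0.3182, 76/176=0.4318, 42/176=0.2386, 2/176=0.0114
Proportions for population P1 (n=78): 27/78=0.3462, 28/78=0.3590, 18/78=0.2308, 5/78=0.0641
Proportions for population P2 (n=242): 92/242=0.3802, 36/242=0.1488, 45/242=0.1860, 69/242=0.2851
Proportions for population P3 (n=138): 116/138=0.8406, 1/138=0.0072, 1/138=0.0072, 20/138=0.1449
Σp_P4ᵢ² = 0.3182² + 0.4318² + 0.2386² + 0.0114² = 0.101251 + 0.186451 + 0.056930 + 0.000130 = 0.344762
B_P4 = 1 / 0.344762 = 2.9006
Σp_P1ᵢ² = 0.3462² + 0.3590² + 0.2308² + 0.0641² = 0.119854 + 0.128881 + 0.053269 + 0.004109 = 0.306113
B_P1 = 1 / 0.306113 = 3.2668
Σp_P2ᵢ² = 0.3802² + 0.1488² + 0.1860² + 0.2851² = 0.144552 + 0.022141 + 0.034596 + 0.081282 = 0.282571
B_P2 = 1 / 0.282571 = 3.5389
Σp_P3ᵢ² = 0.8406² + 0.0072² + 0.0072² + 0.1449² = 0.706608 + 0.000052 + 0.000052 + 0.020996 = 0.727708
B_P3 = 1 / 0.727708 = 1.3742
Ranking by B (broadest → narrowest): population P2 (3.54) > population P1 (3.27) > population P4 (2.90) > population P3 (1.37)

population P2 > population P1 > population P4 > population P3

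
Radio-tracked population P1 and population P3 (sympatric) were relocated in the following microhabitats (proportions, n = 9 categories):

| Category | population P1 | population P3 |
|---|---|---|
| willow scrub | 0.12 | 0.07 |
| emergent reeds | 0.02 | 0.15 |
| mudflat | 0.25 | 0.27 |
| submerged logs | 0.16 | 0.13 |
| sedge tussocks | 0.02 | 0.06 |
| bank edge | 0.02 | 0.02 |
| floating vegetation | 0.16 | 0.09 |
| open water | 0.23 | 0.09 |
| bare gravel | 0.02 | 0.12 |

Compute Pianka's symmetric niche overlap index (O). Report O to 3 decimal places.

0.834

Σ p₁ᵢp₂ᵢ = 0.0084 + 0.0030 + 0.0675 + 0.0208 + 0.0012 + 0.0004 + 0.0144 + 0.0207 + 0.0024 = 0.1388
Σp_1ᵢ² = 0.12² + 0.02² + 0.25² + 0.16² + 0.02² + 0.02² + 0.16² + 0.23² + 0.02² = 0.0144 + 0.0004 + 0.0625 + 0.0256 + 0.0004 + 0.0004 + 0.0256 + 0.0529 + 0.0004 = 0.1826
Σp_2ᵢ² = 0.07² + 0.15² + 0.27² + 0.13² + 0.06² + 0.02² + 0.09² + 0.09² + 0.12² = 0.0049 + 0.0225 + 0.0729 + 0.0169 + 0.0036 + 0.0004 + 0.0081 + 0.0081 + 0.0144 = 0.1518
O = 0.1388 / √(0.1826 × 0.1518) = 0.1388 / 0.166489 = 0.83369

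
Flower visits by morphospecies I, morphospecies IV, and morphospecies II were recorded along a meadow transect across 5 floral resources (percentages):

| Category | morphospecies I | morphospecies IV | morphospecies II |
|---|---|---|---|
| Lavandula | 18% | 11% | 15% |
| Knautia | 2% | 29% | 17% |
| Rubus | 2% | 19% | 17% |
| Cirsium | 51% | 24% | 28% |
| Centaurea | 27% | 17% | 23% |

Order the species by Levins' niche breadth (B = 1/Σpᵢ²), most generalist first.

morphospecies II > morphospecies IV > morphospecies I

Convert percentages to proportions (divide by 100).
Σp_Iᵢ² = 0.18² + 0.02² + 0.02² + 0.51² + 0.27² = 0.0324 + 0.0004 + 0.0004 + 0.2601 + 0.0729 = 0.3662
B_I = 1 / 0.3662 = 2.7307
Σp_IVᵢ² = 0.11² + 0.29² + 0.19² + 0.24² + 0.17² = 0.0121 + 0.0841 + 0.0361 + 0.0576 + 0.0289 = 0.2188
B_IV = 1 / 0.2188 = 4.5704
Σp_IIᵢ² = 0.15² + 0.17² + 0.17² + 0.28² + 0.23² = 0.0225 + 0.0289 + 0.0289 + 0.0784 + 0.0529 = 0.2116
B_II = 1 / 0.2116 = 4.7259
Ranking by B (broadest → narrowest): morphospecies II (4.73) > morphospecies IV (4.57) > morphospecies I (2.73)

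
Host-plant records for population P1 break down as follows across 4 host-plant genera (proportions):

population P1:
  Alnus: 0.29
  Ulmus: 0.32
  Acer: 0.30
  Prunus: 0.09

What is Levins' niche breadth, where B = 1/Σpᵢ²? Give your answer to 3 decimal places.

Σpᵢ² = 0.29² + 0.32² + 0.30² + 0.09² = 0.0841 + 0.1024 + 0.0900 + 0.0081 = 0.2846
B = 1 / 0.2846 = 3.51370

3.514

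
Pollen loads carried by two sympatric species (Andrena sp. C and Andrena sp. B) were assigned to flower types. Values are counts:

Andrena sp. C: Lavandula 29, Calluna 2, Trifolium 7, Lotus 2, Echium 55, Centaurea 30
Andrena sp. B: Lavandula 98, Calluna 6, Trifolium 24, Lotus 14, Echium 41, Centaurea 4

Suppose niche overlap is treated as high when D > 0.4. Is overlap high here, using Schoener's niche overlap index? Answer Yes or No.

Yes

Proportions for Andrena sp. C (n=125): 29/125=0.2320, 2/125=0.0160, 7/125=0.0560, 2/125=0.0160, 55/125=0.4400, 30/125=0.2400
Proportions for Andrena sp. B (n=187): 98/187=0.5241, 6/187=0.0321, 24/187=0.1283, 14/187=0.0749, 41/187=0.2193, 4/187=0.0214
Σ|p₁ᵢ − p₂ᵢ| = 0.2921 + 0.0161 + 0.0723 + 0.0589 + 0.2207 + 0.2186 = 0.8787
D = 1 − ½ × 0.8787 = 1 − 0.43935 = 0.56065
D = 0.56065 > 0.4 → Yes.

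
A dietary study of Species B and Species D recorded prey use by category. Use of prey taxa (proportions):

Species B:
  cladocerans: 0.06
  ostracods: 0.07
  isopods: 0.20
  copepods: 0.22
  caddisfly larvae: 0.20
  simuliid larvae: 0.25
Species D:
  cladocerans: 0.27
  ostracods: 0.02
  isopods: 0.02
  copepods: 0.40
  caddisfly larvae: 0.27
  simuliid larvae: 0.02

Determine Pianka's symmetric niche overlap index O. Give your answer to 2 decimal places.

Σ p₁ᵢp₂ᵢ = 0.0162 + 0.0014 + 0.0040 + 0.0880 + 0.0540 + 0.0050 = 0.1686
Σp_1ᵢ² = 0.06² + 0.07² + 0.20² + 0.22² + 0.20² + 0.25² = 0.0036 + 0.0049 + 0.0400 + 0.0484 + 0.0400 + 0.0625 = 0.1994
Σp_2ᵢ² = 0.27² + 0.02² + 0.02² + 0.40² + 0.27² + 0.02² = 0.0729 + 0.0004 + 0.0004 + 0.1600 + 0.0729 + 0.0004 = 0.3070
O = 0.1686 / √(0.1994 × 0.3070) = 0.1686 / 0.24742 = 0.6814

0.68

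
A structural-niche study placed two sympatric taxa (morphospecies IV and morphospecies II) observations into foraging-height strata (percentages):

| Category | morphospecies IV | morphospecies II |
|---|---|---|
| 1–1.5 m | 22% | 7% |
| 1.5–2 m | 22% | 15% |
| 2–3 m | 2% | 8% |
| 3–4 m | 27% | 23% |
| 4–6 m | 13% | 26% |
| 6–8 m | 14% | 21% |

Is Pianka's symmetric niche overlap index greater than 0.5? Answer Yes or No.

Yes

Convert percentages to proportions (divide by 100).
Σ p₁ᵢp₂ᵢ = 0.0154 + 0.0330 + 0.0016 + 0.0621 + 0.0338 + 0.0294 = 0.1753
Σp_1ᵢ² = 0.22² + 0.22² + 0.02² + 0.27² + 0.13² + 0.14² = 0.0484 + 0.0484 + 0.0004 + 0.0729 + 0.0169 + 0.0196 = 0.2066
Σp_2ᵢ² = 0.07² + 0.15² + 0.08² + 0.23² + 0.26² + 0.21² = 0.0049 + 0.0225 + 0.0064 + 0.0529 + 0.0676 + 0.0441 = 0.1984
O = 0.1753 / √(0.2066 × 0.1984) = 0.1753 / 0.20246 = 0.8659
O = 0.8659 > 0.5 → Yes.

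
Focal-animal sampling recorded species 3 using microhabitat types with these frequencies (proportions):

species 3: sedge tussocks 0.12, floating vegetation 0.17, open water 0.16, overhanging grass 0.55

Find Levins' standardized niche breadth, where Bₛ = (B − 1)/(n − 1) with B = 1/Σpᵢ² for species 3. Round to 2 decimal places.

0.56

Σpᵢ² = 0.12² + 0.17² + 0.16² + 0.55² = 0.0144 + 0.0289 + 0.0256 + 0.3025 = 0.3714
B = 1 / 0.3714 = 2.6925
Bₛ = (B − 1)/(n − 1) = (2.6925 − 1)/(4 − 1) = 1.6925/3 = 0.5642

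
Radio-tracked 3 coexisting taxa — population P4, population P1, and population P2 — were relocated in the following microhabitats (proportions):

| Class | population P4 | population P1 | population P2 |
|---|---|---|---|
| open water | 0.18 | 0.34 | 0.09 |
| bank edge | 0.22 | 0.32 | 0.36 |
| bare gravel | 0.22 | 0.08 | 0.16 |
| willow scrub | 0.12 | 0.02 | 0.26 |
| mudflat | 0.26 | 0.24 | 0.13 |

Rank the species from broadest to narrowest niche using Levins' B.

Σp_P4ᵢ² = 0.18² + 0.22² + 0.22² + 0.12² + 0.26² = 0.0324 + 0.0484 + 0.0484 + 0.0144 + 0.0676 = 0.2112
B_P4 = 1 / 0.2112 = 4.7348
Σp_P1ᵢ² = 0.34² + 0.32² + 0.08² + 0.02² + 0.24² = 0.1156 + 0.1024 + 0.0064 + 0.0004 + 0.0576 = 0.2824
B_P1 = 1 / 0.2824 = 3.5411
Σp_P2ᵢ² = 0.09² + 0.36² + 0.16² + 0.26² + 0.13² = 0.0081 + 0.1296 + 0.0256 + 0.0676 + 0.0169 = 0.2478
B_P2 = 1 / 0.2478 = 4.0355
Ranking by B (broadest → narrowest): population P4 (4.73) > population P2 (4.04) > population P1 (3.54)

population P4 > population P2 > population P1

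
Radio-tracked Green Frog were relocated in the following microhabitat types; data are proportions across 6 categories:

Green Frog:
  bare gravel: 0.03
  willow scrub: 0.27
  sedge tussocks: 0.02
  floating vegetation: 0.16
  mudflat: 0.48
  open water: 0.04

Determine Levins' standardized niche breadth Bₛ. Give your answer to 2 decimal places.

0.40

Σpᵢ² = 0.03² + 0.27² + 0.02² + 0.16² + 0.48² + 0.04² = 0.0009 + 0.0729 + 0.0004 + 0.0256 + 0.2304 + 0.0016 = 0.3318
B = 1 / 0.3318 = 3.0139
Bₛ = (B − 1)/(n − 1) = (3.0139 − 1)/(6 − 1) = 2.0139/5 = 0.4028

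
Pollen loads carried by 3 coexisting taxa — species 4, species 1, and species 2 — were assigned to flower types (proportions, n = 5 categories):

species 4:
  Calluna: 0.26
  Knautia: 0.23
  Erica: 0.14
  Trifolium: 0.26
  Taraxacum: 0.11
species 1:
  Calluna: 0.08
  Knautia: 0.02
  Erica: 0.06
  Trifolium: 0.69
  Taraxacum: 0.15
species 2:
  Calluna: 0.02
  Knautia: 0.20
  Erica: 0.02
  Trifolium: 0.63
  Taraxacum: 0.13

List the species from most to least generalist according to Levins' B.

Σp_4ᵢ² = 0.26² + 0.23² + 0.14² + 0.26² + 0.11² = 0.0676 + 0.0529 + 0.0196 + 0.0676 + 0.0121 = 0.2198
B_4 = 1 / 0.2198 = 4.5496
Σp_1ᵢ² = 0.08² + 0.02² + 0.06² + 0.69² + 0.15² = 0.0064 + 0.0004 + 0.0036 + 0.4761 + 0.0225 = 0.5090
B_1 = 1 / 0.5090 = 1.9646
Σp_2ᵢ² = 0.02² + 0.20² + 0.02² + 0.63² + 0.13² = 0.0004 + 0.0400 + 0.0004 + 0.3969 + 0.0169 = 0.4546
B_2 = 1 / 0.4546 = 2.1997
Ranking by B (broadest → narrowest): species 4 (4.55) > species 2 (2.20) > species 1 (1.96)

species 4 > species 2 > species 1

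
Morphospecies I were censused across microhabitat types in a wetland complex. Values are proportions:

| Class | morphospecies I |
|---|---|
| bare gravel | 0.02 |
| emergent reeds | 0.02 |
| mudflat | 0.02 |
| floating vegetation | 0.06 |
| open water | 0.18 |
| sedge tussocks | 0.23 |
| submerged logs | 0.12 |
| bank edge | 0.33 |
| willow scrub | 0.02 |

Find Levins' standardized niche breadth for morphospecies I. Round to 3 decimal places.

0.460

Σpᵢ² = 0.02² + 0.02² + 0.02² + 0.06² + 0.18² + 0.23² + 0.12² + 0.33² + 0.02² = 0.0004 + 0.0004 + 0.0004 + 0.0036 + 0.0324 + 0.0529 + 0.0144 + 0.1089 + 0.0004 = 0.2138
B = 1 / 0.2138 = 4.67727
Bₛ = (B − 1)/(n − 1) = (4.67727 − 1)/(9 − 1) = 3.67727/8 = 0.45966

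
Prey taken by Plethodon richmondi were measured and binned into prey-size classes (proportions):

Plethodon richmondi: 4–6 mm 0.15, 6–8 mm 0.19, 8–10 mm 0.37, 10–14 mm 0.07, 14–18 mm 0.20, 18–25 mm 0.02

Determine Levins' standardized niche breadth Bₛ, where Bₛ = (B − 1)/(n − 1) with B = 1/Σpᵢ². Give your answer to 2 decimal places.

0.63

Σpᵢ² = 0.15² + 0.19² + 0.37² + 0.07² + 0.20² + 0.02² = 0.0225 + 0.0361 + 0.1369 + 0.0049 + 0.0400 + 0.0004 = 0.2408
B = 1 / 0.2408 = 4.1528
Bₛ = (B − 1)/(n − 1) = (4.1528 − 1)/(6 − 1) = 3.1528/5 = 0.6306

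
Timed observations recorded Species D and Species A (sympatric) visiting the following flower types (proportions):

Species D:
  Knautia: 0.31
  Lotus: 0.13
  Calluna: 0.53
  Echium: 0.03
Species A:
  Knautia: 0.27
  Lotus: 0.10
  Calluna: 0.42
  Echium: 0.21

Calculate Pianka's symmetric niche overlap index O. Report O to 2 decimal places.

Σ p₁ᵢp₂ᵢ = 0.0837 + 0.0130 + 0.2226 + 0.0063 = 0.3256
Σp_1ᵢ² = 0.31² + 0.13² + 0.53² + 0.03² = 0.0961 + 0.0169 + 0.2809 + 0.0009 = 0.3948
Σp_2ᵢ² = 0.27² + 0.10² + 0.42² + 0.21² = 0.0729 + 0.0100 + 0.1764 + 0.0441 = 0.3034
O = 0.3256 / √(0.3948 × 0.3034) = 0.3256 / 0.34610 = 0.9408

0.94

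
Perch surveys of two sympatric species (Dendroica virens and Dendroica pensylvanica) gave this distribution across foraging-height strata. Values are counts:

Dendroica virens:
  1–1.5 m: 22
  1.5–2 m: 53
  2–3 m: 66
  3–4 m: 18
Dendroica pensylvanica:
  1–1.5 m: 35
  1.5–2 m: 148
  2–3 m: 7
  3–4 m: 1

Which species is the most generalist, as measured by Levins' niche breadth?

Dendroica virens

Proportions for Dendroica virens (n=159): 22/159=0.1384, 53/159=0.3333, 66/159=0.4151, 18/159=0.1132
Proportions for Dendroica pensylvanica (n=191): 35/191=0.1832, 148/191=0.7749, 7/191=0.0366, 1/191=0.0052
Σp_vireᵢ² = 0.1384² + 0.3333² + 0.4151² + 0.1132² = 0.019155 + 0.111089 + 0.172308 + 0.012814 = 0.315366
B_vire = 1 / 0.315366 = 3.1709
Σp_pensᵢ² = 0.1832² + 0.7749² + 0.0366² + 0.0052² = 0.033562 + 0.600470 + 0.001340 + 0.000027 = 0.635399
B_pens = 1 / 0.635399 = 1.5738
Highest B → broadest niche (most generalist): Dendroica virens (B = 3.17).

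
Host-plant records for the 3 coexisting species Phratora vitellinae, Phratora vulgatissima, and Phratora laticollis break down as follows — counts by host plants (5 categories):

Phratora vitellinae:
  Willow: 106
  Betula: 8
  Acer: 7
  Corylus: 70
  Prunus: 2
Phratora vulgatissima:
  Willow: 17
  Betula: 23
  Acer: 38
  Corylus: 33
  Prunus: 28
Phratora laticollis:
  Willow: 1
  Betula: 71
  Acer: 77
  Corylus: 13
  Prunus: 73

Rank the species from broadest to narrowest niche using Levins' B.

Phratora vulgatissima > Phratora laticollis > Phratora vitellinae

Proportions for Phratora vitellinae (n=193): 106/193=0.5492, 8/193=0.0415, 7/193=0.0363, 70/193=0.3627, 2/193=0.0104
Proportions for Phratora vulgatissima (n=139): 17/139=0.1223, 23/139=0.1655, 38/139=0.2734, 33/139=0.2374, 28/139=0.2014
Proportions for Phratora laticollis (n=235): 1/235=0.0043, 71/235=0.3021, 77/235=0.3277, 13/235=0.0553, 73/235=0.3106
Σp_viteᵢ² = 0.5492² + 0.0415² + 0.0363² + 0.3627² + 0.0104² = 0.301621 + 0.001722 + 0.001318 + 0.131551 + 0.000108 = 0.436320
B_vite = 1 / 0.436320 = 2.2919
Σp_vulgᵢ² = 0.1223² + 0.1655² + 0.2734² + 0.2374² + 0.2014² = 0.014957 + 0.027390 + 0.074748 + 0.056359 + 0.040562 = 0.214016
B_vulg = 1 / 0.214016 = 4.6725
Σp_latiᵢ² = 0.0043² + 0.3021² + 0.3277² + 0.0553² + 0.3106² = 0.000018 + 0.091264 + 0.107387 + 0.003058 + 0.096472 = 0.298199
B_lati = 1 / 0.298199 = 3.3535
Ranking by B (broadest → narrowest): Phratora vulgatissima (4.67) > Phratora laticollis (3.35) > Phratora vitellinae (2.29)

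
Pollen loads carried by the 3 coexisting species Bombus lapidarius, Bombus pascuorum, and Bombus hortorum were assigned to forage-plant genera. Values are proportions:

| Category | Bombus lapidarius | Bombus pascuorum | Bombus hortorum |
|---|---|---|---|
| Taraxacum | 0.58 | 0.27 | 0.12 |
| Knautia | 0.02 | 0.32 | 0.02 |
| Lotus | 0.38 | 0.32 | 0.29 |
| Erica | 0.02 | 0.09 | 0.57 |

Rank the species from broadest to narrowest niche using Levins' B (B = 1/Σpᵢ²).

Bombus pascuorum > Bombus hortorum > Bombus lapidarius

Σp_lapiᵢ² = 0.58² + 0.02² + 0.38² + 0.02² = 0.3364 + 0.0004 + 0.1444 + 0.0004 = 0.4816
B_lapi = 1 / 0.4816 = 2.0764
Σp_pascᵢ² = 0.27² + 0.32² + 0.32² + 0.09² = 0.0729 + 0.1024 + 0.1024 + 0.0081 = 0.2858
B_pasc = 1 / 0.2858 = 3.4990
Σp_hortᵢ² = 0.12² + 0.02² + 0.29² + 0.57² = 0.0144 + 0.0004 + 0.0841 + 0.3249 = 0.4238
B_hort = 1 / 0.4238 = 2.3596
Ranking by B (broadest → narrowest): Bombus pascuorum (3.50) > Bombus hortorum (2.36) > Bombus lapidarius (2.08)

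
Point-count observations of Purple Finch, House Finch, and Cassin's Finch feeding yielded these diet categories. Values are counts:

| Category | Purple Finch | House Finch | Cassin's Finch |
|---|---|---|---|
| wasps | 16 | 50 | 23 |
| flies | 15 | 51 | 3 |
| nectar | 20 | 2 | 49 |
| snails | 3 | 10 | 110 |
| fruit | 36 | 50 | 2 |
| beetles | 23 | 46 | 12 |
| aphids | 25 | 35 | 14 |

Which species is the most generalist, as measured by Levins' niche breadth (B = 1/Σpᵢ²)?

Purple Finch

Proportions for Purple Finch (n=138): 16/138=0.1159, 15/138=0.1087, 20/138=0.1449, 3/138=0.0217, 36/138=0.2609, 23/138=0.1667, 25/138=0.1812
Proportions for House Finch (n=244): 50/244=0.2049, 51/244=0.2090, 2/244=0.0082, 10/244=0.0410, 50/244=0.2049, 46/244=0.1885, 35/244=0.1434
Proportions for Cassin's Finch (n=213): 23/213=0.1080, 3/213=0.0141, 49/213=0.2300, 110/213=0.5164, 2/213=0.0094, 12/213=0.0563, 14/213=0.0657
Σp_Purpᵢ² = 0.1159² + 0.1087² + 0.1449² + 0.0217² + 0.2609² + 0.1667² + 0.1812² = 0.013433 + 0.011816 + 0.020996 + 0.000471 + 0.068069 + 0.027789 + 0.032833 = 0.175407
B_Purp = 1 / 0.175407 = 5.7010
Σp_Housᵢ² = 0.2049² + 0.2090² + 0.0082² + 0.0410² + 0.2049² + 0.1885² + 0.1434² = 0.041984 + 0.043681 + 0.000067 + 0.001681 + 0.041984 + 0.035532 + 0.020564 = 0.185493
B_Hous = 1 / 0.185493 = 5.3910
Σp_Cassᵢ² = 0.1080² + 0.0141² + 0.2300² + 0.5164² + 0.0094² + 0.0563² + 0.0657² = 0.011664 + 0.000199 + 0.052900 + 0.266669 + 0.000088 + 0.003170 + 0.004316 = 0.339006
B_Cass = 1 / 0.339006 = 2.9498
Highest B → broadest niche (most generalist): Purple Finch (B = 5.70).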